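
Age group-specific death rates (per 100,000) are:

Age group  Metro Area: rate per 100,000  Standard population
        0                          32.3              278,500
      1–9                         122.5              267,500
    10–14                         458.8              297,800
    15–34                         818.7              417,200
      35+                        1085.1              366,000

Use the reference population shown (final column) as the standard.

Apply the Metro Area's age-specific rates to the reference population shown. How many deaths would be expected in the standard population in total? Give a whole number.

Expected deaths = Σ (standard pop × age-specific rate ÷ 100,000)
= 278,500×32.3/100,000 + 267,500×122.5/100,000 + 297,800×458.8/100,000 + 417,200×818.7/100,000 + 366,000×1085.1/100,000
= 89.96 + 327.69 + 1366.31 + 3415.62 + 3971.47 = 9171.03.

9171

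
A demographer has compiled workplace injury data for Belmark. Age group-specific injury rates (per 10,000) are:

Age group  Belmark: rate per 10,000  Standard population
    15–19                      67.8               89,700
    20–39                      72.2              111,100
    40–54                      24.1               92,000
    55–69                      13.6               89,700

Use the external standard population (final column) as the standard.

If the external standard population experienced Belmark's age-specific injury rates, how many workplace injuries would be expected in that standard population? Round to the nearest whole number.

Expected workplace injuries = Σ (standard pop × age-specific rate ÷ 10,000)
= 89,700×67.8/10,000 + 111,100×72.2/10,000 + 92,000×24.1/10,000 + 89,700×13.6/10,000
= 608.17 + 802.14 + 221.72 + 121.99 = 1754.02.

1754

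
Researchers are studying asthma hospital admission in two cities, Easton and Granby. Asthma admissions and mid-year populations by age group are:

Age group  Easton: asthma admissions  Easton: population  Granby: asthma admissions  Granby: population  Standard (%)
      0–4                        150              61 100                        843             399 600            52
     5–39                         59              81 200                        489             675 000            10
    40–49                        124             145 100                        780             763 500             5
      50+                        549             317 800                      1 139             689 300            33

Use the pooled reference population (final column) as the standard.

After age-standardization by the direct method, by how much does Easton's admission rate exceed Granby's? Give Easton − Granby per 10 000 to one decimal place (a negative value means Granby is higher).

2.0

Age-specific rates per 10 000 for Easton: 24.55, 7.27, 8.55, 17.28.
For Granby: 21.10, 7.24, 10.22, 16.52.
Standard weights: 0.52, 0.10, 0.05, 0.33.
Easton: 0.5200×24.55 + 0.1000×7.27 + 0.0500×8.55 + 0.3300×17.28 = 19.6206 per 10 000.
Granby: 0.5200×21.10 + 0.1000×7.24 + 0.0500×10.22 + 0.3300×16.52 = 17.6581 per 10 000.
Difference = 19.6206 − 17.6581 = 1.9625.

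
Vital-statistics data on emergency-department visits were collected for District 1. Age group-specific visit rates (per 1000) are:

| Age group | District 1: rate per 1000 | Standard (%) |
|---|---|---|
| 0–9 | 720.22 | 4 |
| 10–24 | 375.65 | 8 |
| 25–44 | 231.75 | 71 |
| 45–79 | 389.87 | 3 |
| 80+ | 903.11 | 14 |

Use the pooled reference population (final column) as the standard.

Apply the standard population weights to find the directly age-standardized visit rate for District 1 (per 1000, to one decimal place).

361.5

Standard weights: 0.04, 0.08, 0.71, 0.03, 0.14.
Standardized rate: 0.0400×720.22 + 0.0800×375.65 + 0.7100×231.75 + 0.0300×389.87 + 0.1400×903.11 = 361.5348 per 1000.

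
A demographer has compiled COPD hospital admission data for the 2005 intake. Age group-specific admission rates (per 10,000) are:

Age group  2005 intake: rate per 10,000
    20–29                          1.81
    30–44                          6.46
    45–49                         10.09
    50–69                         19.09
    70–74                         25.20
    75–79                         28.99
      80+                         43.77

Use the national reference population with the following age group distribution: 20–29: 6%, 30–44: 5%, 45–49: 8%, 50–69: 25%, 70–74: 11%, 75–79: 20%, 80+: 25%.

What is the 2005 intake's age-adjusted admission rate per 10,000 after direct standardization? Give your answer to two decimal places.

Standard weights: 0.06, 0.05, 0.08, 0.25, 0.11, 0.20, 0.25.
Standardized rate: 0.0600×1.81 + 0.0500×6.46 + 0.0800×10.09 + 0.2500×19.09 + 0.1100×25.20 + 0.2000×28.99 + 0.2500×43.77 = 25.5238 per 10,000.

25.52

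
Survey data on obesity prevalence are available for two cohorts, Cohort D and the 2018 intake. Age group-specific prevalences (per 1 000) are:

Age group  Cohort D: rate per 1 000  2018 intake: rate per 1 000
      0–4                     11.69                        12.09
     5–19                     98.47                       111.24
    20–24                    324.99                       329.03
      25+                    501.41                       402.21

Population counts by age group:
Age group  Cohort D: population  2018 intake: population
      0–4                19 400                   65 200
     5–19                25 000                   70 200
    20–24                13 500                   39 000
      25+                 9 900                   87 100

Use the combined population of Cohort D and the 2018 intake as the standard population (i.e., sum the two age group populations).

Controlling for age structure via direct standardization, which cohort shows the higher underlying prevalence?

Cohort D

Combined standard total = 329 300; weights = 0.2569, 0.2891, 0.1594, 0.2946.
Cohort D: 0.2569×11.69 + 0.2891×98.47 + 0.1594×324.99 + 0.2946×501.41 = 230.9811 per 1 000.
The 2018 intake: 0.2569×12.09 + 0.2891×111.24 + 0.1594×329.03 + 0.2946×402.21 = 206.1989 per 1 000.
The crude rates (177.58 vs 215.92) would put the 2018 intake higher, but that reflects its age composition; once standardized to a common age structure, Cohort D has the higher underlying rate.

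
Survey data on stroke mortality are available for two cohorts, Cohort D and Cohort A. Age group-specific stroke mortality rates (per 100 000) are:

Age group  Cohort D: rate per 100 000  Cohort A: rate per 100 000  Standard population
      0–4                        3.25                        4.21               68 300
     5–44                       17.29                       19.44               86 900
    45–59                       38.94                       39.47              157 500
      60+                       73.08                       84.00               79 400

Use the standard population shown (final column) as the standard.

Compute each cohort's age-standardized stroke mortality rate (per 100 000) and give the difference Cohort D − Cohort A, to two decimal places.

-3.07

Standard total = 392 100; weights = 0.1742, 0.2216, 0.4017, 0.2025.
Cohort D: 0.1742×3.25 + 0.2216×17.29 + 0.4017×38.94 + 0.2025×73.08 = 34.8383 per 100 000.
Cohort A: 0.1742×4.21 + 0.2216×19.44 + 0.4017×39.47 + 0.2025×84.00 = 37.9062 per 100 000.
Difference = 34.8383 − 37.9062 = -3.0679.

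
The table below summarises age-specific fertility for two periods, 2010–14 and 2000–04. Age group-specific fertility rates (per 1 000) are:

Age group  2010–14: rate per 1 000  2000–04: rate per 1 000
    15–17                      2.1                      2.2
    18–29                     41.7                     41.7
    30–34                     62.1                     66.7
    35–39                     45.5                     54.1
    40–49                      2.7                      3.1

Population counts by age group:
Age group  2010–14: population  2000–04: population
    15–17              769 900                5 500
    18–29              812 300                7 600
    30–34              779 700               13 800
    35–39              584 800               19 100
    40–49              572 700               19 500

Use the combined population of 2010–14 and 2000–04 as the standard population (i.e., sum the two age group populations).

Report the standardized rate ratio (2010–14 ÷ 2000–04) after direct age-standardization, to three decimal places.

0.926

Combined standard total = 3 584 900; weights = 0.2163, 0.2287, 0.2213, 0.1685, 0.1652.
2010–14: 0.2163×2.1 + 0.2287×41.7 + 0.2213×62.1 + 0.1685×45.5 + 0.1652×2.7 = 31.8477 per 1 000.
2000–04: 0.2163×2.2 + 0.2287×41.7 + 0.2213×66.7 + 0.1685×54.1 + 0.1652×3.1 = 34.4023 per 1 000.
Ratio = 31.8477 ÷ 34.4023 = 0.92574.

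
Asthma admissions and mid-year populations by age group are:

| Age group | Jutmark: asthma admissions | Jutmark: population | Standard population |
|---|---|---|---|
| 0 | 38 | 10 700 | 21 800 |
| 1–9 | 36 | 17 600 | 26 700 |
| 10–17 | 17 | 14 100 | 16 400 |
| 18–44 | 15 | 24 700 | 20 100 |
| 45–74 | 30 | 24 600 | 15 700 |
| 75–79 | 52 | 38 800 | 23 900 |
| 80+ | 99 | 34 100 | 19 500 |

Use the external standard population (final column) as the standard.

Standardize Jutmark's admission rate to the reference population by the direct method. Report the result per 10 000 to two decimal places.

18.86

Age-specific rates per 10 000 for Jutmark: 35.51, 20.45, 12.06, 6.07, 12.20, 13.40, 29.03.
Standard total = 144 100; weights = 0.1513, 0.1853, 0.1138, 0.1395, 0.1090, 0.1659, 0.1353.
Standardized rate: 0.1513×35.51 + 0.1853×20.45 + 0.1138×12.06 + 0.1395×6.07 + 0.1090×12.20 + 0.1659×13.40 + 0.1353×29.03 = 18.8622 per 10 000.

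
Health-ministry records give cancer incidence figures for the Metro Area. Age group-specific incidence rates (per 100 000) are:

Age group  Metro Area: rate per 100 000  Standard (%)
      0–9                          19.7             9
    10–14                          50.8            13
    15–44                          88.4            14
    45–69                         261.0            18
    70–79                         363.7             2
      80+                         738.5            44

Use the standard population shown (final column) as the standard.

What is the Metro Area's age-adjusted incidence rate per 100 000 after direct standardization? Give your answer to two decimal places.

399.95

Standard weights: 0.09, 0.13, 0.14, 0.18, 0.02, 0.44.
Standardized rate: 0.0900×19.7 + 0.1300×50.8 + 0.1400×88.4 + 0.1800×261.0 + 0.0200×363.7 + 0.4400×738.5 = 399.9470 per 100 000.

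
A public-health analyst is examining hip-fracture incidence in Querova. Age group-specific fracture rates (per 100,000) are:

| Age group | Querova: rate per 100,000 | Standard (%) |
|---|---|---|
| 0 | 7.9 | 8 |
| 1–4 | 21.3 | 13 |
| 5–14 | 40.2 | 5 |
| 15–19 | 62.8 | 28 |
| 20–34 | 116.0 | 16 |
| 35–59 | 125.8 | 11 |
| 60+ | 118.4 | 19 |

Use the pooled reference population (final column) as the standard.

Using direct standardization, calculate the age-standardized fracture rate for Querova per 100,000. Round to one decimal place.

Standard weights: 0.08, 0.13, 0.05, 0.28, 0.16, 0.11, 0.19.
Standardized rate: 0.0800×7.9 + 0.1300×21.3 + 0.0500×40.2 + 0.2800×62.8 + 0.1600×116.0 + 0.1100×125.8 + 0.1900×118.4 = 77.8890 per 100,000.

77.9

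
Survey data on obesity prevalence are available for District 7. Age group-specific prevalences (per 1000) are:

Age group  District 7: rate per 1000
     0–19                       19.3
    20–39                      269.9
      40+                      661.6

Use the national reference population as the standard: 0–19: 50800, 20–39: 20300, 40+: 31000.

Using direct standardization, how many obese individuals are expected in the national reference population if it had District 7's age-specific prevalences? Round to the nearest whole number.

26969

Expected obese individuals = Σ (standard pop × age-specific rate ÷ 1000)
= 50800×19.3/1000 + 20300×269.9/1000 + 31000×661.6/1000
= 980.44 + 5478.97 + 20509.60 = 26969.01.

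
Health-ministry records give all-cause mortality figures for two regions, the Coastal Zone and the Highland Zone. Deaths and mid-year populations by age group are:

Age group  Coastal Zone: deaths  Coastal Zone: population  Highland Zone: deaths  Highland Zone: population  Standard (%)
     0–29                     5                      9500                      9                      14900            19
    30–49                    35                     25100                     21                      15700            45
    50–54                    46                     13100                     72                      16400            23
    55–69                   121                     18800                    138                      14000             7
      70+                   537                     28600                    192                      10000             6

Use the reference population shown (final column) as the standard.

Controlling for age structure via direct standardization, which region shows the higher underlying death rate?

Highland Zone

Age-specific rates per 1000 for the Coastal Zone: 0.526, 1.394, 3.511, 6.436, 18.776.
For the Highland Zone: 0.604, 1.338, 4.390, 9.857, 19.200.
Standard weights: 0.19, 0.45, 0.23, 0.07, 0.06.
The Coastal Zone: 0.1900×0.526 + 0.4500×1.394 + 0.2300×3.511 + 0.0700×6.436 + 0.0600×18.776 = 3.1122 per 1000.
The Highland Zone: 0.1900×0.604 + 0.4500×1.338 + 0.2300×4.390 + 0.0700×9.857 + 0.0600×19.200 = 3.5684 per 1000.
The crude rates (7.82 vs 6.08) would put the Coastal Zone higher, but that reflects its age composition; once standardized to a common age structure, the Highland Zone has the higher underlying rate.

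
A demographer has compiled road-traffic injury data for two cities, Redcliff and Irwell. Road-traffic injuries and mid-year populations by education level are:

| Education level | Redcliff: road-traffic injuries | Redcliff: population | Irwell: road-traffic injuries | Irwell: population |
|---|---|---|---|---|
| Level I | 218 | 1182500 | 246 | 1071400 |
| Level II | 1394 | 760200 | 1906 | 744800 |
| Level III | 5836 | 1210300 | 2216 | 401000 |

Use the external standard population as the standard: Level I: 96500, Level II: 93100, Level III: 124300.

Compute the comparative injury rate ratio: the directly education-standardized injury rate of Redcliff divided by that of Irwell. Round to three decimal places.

0.832

Education-specific rates per 100000 for Redcliff: 18.44, 183.37, 482.19.
For Irwell: 22.96, 255.91, 552.62.
Standard total = 313900; weights = 0.3074, 0.2966, 0.3960.
Redcliff: 0.3074×18.44 + 0.2966×183.37 + 0.3960×482.19 = 250.9965 per 100000.
Irwell: 0.3074×22.96 + 0.2966×255.91 + 0.3960×552.62 = 301.7877 per 100000.
Ratio = 250.9965 ÷ 301.7877 = 0.83170.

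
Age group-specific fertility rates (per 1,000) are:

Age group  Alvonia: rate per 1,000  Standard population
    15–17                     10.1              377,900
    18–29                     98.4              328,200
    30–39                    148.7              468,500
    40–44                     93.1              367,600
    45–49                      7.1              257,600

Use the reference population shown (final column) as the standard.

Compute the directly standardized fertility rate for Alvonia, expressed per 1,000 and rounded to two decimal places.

Standard total = 1,799,800; weights = 0.2100, 0.1824, 0.2603, 0.2042, 0.1431.
Standardized rate: 0.2100×10.1 + 0.1824×98.4 + 0.2603×148.7 + 0.2042×93.1 + 0.1431×7.1 = 78.8033 per 1,000.

78.80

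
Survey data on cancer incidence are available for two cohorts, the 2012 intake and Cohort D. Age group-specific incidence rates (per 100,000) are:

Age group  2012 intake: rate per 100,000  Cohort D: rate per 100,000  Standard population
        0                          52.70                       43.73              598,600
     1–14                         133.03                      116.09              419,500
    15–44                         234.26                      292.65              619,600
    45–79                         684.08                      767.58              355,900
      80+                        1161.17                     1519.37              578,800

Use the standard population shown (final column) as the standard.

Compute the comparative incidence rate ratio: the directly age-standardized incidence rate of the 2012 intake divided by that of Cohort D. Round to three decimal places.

Standard total = 2,572,400; weights = 0.2327, 0.1631, 0.2409, 0.1384, 0.2250.
The 2012 intake: 0.2327×52.70 + 0.1631×133.03 + 0.2409×234.26 + 0.1384×684.08 + 0.2250×1161.17 = 446.2949 per 100,000.
Cohort D: 0.2327×43.73 + 0.1631×116.09 + 0.2409×292.65 + 0.1384×767.58 + 0.2250×1519.37 = 547.6580 per 100,000.
Ratio = 446.2949 ÷ 547.6580 = 0.81492.

0.815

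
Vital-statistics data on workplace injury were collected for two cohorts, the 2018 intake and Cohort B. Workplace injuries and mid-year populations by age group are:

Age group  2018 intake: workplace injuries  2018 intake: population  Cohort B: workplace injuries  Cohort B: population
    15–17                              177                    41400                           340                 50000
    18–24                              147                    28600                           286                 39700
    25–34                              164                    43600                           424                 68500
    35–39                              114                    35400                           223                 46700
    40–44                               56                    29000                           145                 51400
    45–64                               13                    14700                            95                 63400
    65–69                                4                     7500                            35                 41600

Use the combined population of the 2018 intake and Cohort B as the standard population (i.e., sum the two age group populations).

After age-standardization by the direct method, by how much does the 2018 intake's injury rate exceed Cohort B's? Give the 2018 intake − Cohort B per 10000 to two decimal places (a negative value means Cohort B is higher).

Age-specific rates per 10000 for the 2018 intake: 42.75, 51.40, 37.61, 32.20, 19.31, 8.84, 5.33.
For Cohort B: 68.00, 72.04, 61.90, 47.75, 28.21, 14.98, 8.41.
Combined standard total = 561500; weights = 0.1628, 0.1216, 0.1996, 0.1462, 0.1432, 0.1391, 0.0874.
The 2018 intake: 0.1628×42.75 + 0.1216×51.40 + 0.1996×37.61 + 0.1462×32.20 + 0.1432×19.31 + 0.1391×8.84 + 0.0874×5.33 = 29.8910 per 10000.
Cohort B: 0.1628×68.00 + 0.1216×72.04 + 0.1996×61.90 + 0.1462×47.75 + 0.1432×28.21 + 0.1391×14.98 + 0.0874×8.41 = 46.0306 per 10000.
Difference = 29.8910 − 46.0306 = -16.1396.

-16.14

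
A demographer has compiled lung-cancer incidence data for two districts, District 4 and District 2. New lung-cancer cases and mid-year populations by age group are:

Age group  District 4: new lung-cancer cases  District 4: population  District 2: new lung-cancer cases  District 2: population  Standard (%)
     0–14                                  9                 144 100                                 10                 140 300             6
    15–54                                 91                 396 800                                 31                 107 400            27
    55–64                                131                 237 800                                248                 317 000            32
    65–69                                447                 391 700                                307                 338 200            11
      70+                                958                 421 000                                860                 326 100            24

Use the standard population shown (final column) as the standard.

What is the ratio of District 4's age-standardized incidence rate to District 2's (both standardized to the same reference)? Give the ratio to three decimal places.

0.858

Age-specific rates per 100 000 for District 4: 6.25, 22.93, 55.09, 114.12, 227.55.
For District 2: 7.13, 28.86, 78.23, 90.77, 263.72.
Standard weights: 0.06, 0.27, 0.32, 0.11, 0.24.
District 4: 0.0600×6.25 + 0.2700×22.93 + 0.3200×55.09 + 0.1100×114.12 + 0.2400×227.55 = 91.3608 per 100 000.
District 2: 0.0600×7.13 + 0.2700×28.86 + 0.3200×78.23 + 0.1100×90.77 + 0.2400×263.72 = 106.5343 per 100 000.
Ratio = 91.3608 ÷ 106.5343 = 0.85757.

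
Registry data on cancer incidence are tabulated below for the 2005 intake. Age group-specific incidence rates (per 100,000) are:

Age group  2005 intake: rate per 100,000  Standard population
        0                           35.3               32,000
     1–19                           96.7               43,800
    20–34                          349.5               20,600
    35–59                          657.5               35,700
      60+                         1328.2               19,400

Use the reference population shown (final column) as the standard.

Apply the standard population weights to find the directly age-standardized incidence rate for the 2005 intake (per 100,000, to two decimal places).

407.95

Standard total = 151,500; weights = 0.2112, 0.2891, 0.1360, 0.2356, 0.1281.
Standardized rate: 0.2112×35.3 + 0.2891×96.7 + 0.1360×349.5 + 0.2356×657.5 + 0.1281×1328.2 = 407.9511 per 100,000.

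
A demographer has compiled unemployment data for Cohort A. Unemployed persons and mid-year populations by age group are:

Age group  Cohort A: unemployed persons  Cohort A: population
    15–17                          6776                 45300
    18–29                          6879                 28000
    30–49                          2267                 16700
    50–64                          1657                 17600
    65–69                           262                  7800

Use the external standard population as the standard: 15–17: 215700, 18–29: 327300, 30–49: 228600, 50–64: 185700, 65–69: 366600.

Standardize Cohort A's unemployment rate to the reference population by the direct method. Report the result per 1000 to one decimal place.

Age-specific rates per 1000 for Cohort A: 149.581, 245.679, 135.749, 94.148, 33.590.
Standard total = 1323900; weights = 0.1629, 0.2472, 0.1727, 0.1403, 0.2769.
Standardized rate: 0.1629×149.581 + 0.2472×245.679 + 0.1727×135.749 + 0.1403×94.148 + 0.2769×33.590 = 131.0556 per 1000.

131.1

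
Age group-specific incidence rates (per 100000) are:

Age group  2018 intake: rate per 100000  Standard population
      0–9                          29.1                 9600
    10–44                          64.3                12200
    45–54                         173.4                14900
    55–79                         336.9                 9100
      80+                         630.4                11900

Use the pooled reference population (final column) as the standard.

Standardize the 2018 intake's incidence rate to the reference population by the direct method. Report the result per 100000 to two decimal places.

Standard total = 57700; weights = 0.1664, 0.2114, 0.2582, 0.1577, 0.2062.
Standardized rate: 0.1664×29.1 + 0.2114×64.3 + 0.2582×173.4 + 0.1577×336.9 + 0.2062×630.4 = 246.3610 per 100000.

246.36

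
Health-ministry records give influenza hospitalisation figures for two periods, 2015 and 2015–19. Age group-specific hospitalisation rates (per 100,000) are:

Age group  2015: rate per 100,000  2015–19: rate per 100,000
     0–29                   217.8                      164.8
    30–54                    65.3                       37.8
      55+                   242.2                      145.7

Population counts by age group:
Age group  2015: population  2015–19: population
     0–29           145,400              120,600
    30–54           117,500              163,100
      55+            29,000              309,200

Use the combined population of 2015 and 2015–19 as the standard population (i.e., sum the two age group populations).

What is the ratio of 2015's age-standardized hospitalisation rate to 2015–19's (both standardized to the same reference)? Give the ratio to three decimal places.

Combined standard total = 884,800; weights = 0.3006, 0.3171, 0.3822.
2015: 0.3006×217.8 + 0.3171×65.3 + 0.3822×242.2 = 178.7636 per 100,000.
2015–19: 0.3006×164.8 + 0.3171×37.8 + 0.3822×145.7 = 117.2233 per 100,000.
Ratio = 178.7636 ÷ 117.2233 = 1.52498.

1.525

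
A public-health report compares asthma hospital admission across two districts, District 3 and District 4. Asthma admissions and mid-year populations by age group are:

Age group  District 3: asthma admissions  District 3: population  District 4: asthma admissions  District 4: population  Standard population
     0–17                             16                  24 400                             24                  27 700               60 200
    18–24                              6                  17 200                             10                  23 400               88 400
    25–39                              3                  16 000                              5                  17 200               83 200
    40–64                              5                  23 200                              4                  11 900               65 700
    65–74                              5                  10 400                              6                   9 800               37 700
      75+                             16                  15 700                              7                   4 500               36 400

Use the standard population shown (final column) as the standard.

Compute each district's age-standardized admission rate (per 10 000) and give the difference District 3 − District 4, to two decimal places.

Age-specific rates per 10 000 for District 3: 6.56, 3.49, 1.88, 2.16, 4.81, 10.19.
For District 4: 8.66, 4.27, 2.91, 3.36, 6.12, 15.56.
Standard total = 371 600; weights = 0.1620, 0.2379, 0.2239, 0.1768, 0.1015, 0.0980.
District 3: 0.1620×6.56 + 0.2379×3.49 + 0.2239×1.88 + 0.1768×2.16 + 0.1015×4.81 + 0.0980×10.19 = 4.1790 per 10 000.
District 4: 0.1620×8.66 + 0.2379×4.27 + 0.2239×2.91 + 0.1768×3.36 + 0.1015×6.12 + 0.0980×15.56 = 5.8103 per 10 000.
Difference = 4.1790 − 5.8103 = -1.6313.

-1.63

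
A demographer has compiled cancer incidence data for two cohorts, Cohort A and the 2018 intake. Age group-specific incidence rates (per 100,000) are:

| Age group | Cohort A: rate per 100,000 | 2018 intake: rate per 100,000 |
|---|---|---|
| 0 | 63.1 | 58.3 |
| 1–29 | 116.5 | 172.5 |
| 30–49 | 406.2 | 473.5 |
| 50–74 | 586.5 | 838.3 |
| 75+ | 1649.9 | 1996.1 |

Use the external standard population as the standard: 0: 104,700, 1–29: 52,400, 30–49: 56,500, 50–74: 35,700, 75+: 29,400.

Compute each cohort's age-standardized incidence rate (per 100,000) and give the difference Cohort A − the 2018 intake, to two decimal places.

Standard total = 278,700; weights = 0.3757, 0.1880, 0.2027, 0.1281, 0.1055.
Cohort A: 0.3757×63.1 + 0.1880×116.5 + 0.2027×406.2 + 0.1281×586.5 + 0.1055×1649.9 = 377.1316 per 100,000.
The 2018 intake: 0.3757×58.3 + 0.1880×172.5 + 0.2027×473.5 + 0.1281×838.3 + 0.1055×1996.1 = 468.2756 per 100,000.
Difference = 377.1316 − 468.2756 = -91.1440.

-91.14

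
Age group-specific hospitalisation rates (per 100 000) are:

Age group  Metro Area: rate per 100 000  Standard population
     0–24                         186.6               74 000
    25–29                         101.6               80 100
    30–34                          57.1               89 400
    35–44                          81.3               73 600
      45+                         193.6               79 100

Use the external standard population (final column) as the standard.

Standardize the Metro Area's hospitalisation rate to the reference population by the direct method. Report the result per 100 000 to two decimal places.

122.03

Standard total = 396 200; weights = 0.1868, 0.2022, 0.2256, 0.1858, 0.1996.
Standardized rate: 0.1868×186.6 + 0.2022×101.6 + 0.2256×57.1 + 0.1858×81.3 + 0.1996×193.6 = 122.0311 per 100 000.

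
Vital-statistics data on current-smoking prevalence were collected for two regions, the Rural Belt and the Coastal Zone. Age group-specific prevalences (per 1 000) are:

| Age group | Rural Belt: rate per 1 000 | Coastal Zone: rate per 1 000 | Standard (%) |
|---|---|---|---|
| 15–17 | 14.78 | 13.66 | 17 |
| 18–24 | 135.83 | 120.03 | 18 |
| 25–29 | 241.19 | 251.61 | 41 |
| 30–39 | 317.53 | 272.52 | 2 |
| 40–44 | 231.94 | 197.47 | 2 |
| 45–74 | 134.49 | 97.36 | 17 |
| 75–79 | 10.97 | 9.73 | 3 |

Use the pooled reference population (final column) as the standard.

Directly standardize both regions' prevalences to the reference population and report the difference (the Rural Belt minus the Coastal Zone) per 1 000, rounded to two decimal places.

Standard weights: 0.17, 0.18, 0.41, 0.02, 0.02, 0.17, 0.03.
The Rural Belt: 0.1700×14.78 + 0.1800×135.83 + 0.4100×241.19 + 0.0200×317.53 + 0.0200×231.94 + 0.1700×134.49 + 0.0300×10.97 = 160.0317 per 1 000.
The Coastal Zone: 0.1700×13.66 + 0.1800×120.03 + 0.4100×251.61 + 0.0200×272.52 + 0.0200×197.47 + 0.1700×97.36 + 0.0300×9.73 = 153.3306 per 1 000.
Difference = 160.0317 − 153.3306 = 6.7011.

6.70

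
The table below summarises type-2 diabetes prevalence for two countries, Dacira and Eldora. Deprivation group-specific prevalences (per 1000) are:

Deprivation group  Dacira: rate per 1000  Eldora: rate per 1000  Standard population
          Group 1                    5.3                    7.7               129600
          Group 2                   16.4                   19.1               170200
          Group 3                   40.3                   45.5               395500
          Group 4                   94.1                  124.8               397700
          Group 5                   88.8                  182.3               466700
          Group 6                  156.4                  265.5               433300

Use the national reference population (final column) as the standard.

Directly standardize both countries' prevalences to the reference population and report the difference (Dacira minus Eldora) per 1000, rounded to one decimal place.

Standard total = 1993000; weights = 0.0650, 0.0854, 0.1984, 0.1995, 0.2342, 0.2174.
Dacira: 0.0650×5.3 + 0.0854×16.4 + 0.1984×40.3 + 0.1995×94.1 + 0.2342×88.8 + 0.2174×156.4 = 83.3173 per 1000.
Eldora: 0.0650×7.7 + 0.0854×19.1 + 0.1984×45.5 + 0.1995×124.8 + 0.2342×182.3 + 0.2174×265.5 = 136.4764 per 1000.
Difference = 83.3173 − 136.4764 = -53.1591.

-53.2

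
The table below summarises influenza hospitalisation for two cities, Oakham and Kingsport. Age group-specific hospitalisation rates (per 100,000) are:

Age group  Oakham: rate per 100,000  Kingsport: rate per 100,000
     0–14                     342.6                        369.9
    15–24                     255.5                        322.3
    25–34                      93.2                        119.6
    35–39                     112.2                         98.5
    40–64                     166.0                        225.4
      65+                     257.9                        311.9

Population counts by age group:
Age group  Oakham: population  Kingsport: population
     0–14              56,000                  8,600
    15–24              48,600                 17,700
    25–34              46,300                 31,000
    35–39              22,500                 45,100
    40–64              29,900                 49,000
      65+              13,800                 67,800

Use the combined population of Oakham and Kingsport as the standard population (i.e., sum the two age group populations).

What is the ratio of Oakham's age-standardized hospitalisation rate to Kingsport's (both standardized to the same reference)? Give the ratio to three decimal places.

0.843

Combined standard total = 436,300; weights = 0.1481, 0.1520, 0.1772, 0.1549, 0.1808, 0.1870.
Oakham: 0.1481×342.6 + 0.1520×255.5 + 0.1772×93.2 + 0.1549×112.2 + 0.1808×166.0 + 0.1870×257.9 = 201.7023 per 100,000.
Kingsport: 0.1481×369.9 + 0.1520×322.3 + 0.1772×119.6 + 0.1549×98.5 + 0.1808×225.4 + 0.1870×311.9 = 239.2913 per 100,000.
Ratio = 201.7023 ÷ 239.2913 = 0.84292.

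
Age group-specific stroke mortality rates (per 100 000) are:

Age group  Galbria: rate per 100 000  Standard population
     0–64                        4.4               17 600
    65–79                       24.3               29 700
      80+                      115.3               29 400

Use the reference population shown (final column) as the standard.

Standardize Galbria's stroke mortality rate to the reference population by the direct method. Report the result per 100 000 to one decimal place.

54.6

Standard total = 76 700; weights = 0.2295, 0.3872, 0.3833.
Standardized rate: 0.2295×4.4 + 0.3872×24.3 + 0.3833×115.3 = 54.6150 per 100 000.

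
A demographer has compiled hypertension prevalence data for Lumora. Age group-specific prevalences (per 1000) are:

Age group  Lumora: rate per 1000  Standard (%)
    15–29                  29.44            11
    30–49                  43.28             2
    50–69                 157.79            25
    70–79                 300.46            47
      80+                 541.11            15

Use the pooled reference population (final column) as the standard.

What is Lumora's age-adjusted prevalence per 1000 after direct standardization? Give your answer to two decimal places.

Standard weights: 0.11, 0.02, 0.25, 0.47, 0.15.
Standardized rate: 0.1100×29.44 + 0.0200×43.28 + 0.2500×157.79 + 0.4700×300.46 + 0.1500×541.11 = 265.9342 per 1000.

265.93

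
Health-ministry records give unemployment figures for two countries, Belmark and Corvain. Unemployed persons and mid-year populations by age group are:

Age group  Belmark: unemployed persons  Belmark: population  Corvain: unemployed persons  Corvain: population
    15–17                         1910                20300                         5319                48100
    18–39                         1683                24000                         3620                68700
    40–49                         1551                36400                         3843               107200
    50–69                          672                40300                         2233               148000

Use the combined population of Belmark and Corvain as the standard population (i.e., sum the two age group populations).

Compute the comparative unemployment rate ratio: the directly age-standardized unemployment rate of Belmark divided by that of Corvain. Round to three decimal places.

Age-specific rates per 1000 for Belmark: 94.089, 70.125, 42.610, 16.675.
For Corvain: 110.582, 52.693, 35.849, 15.088.
Combined standard total = 493000; weights = 0.1387, 0.1880, 0.2913, 0.3819.
Belmark: 0.1387×94.089 + 0.1880×70.125 + 0.2913×42.610 + 0.3819×16.675 = 45.0201 per 1000.
Corvain: 0.1387×110.582 + 0.1880×52.693 + 0.2913×35.849 + 0.3819×15.088 = 41.4551 per 1000.
Ratio = 45.0201 ÷ 41.4551 = 1.08600.

1.086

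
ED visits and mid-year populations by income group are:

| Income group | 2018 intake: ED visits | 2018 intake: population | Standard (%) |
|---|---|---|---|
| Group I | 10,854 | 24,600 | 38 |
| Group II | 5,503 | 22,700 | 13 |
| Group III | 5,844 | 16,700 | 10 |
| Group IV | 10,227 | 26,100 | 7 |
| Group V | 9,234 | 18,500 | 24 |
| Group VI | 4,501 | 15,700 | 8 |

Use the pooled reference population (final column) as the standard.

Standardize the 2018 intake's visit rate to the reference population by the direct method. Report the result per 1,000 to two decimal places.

Income-specific rates per 1,000 for the 2018 intake: 441.220, 242.423, 349.940, 391.839, 499.135, 286.688.
Standard weights: 0.38, 0.13, 0.10, 0.07, 0.24, 0.08.
Standardized rate: 0.3800×441.220 + 0.1300×242.423 + 0.1000×349.940 + 0.0700×391.839 + 0.2400×499.135 + 0.0800×286.688 = 404.3286 per 1,000.

404.33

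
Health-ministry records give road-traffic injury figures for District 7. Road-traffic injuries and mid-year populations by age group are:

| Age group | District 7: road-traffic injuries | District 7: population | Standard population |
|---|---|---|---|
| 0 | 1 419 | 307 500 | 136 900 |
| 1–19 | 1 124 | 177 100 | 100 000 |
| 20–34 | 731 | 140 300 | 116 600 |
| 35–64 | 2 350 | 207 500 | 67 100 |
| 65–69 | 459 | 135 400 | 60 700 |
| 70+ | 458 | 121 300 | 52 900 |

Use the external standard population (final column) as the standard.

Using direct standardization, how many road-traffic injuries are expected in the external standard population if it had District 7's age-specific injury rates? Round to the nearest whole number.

Age-specific rates per 100 000 for District 7: 461.46, 634.67, 521.03, 1132.53, 339.00, 377.58.
Expected road-traffic injuries = Σ (standard pop × age-specific rate ÷ 100 000)
= 136 900×461.46/100 000 + 100 000×634.67/100 000 + 116 600×521.03/100 000 + 67 100×1132.53/100 000 + 60 700×339.00/100 000 + 52 900×377.58/100 000
= 631.74 + 634.67 + 607.52 + 759.93 + 205.77 + 199.74 = 3039.37.

3039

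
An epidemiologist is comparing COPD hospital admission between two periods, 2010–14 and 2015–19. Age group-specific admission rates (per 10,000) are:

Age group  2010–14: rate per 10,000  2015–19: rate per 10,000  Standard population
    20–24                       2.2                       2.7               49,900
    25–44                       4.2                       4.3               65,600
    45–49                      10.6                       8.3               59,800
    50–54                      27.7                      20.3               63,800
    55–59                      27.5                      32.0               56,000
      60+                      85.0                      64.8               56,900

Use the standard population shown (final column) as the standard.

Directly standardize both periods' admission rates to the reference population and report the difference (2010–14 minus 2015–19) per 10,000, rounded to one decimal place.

Standard total = 352,000; weights = 0.1418, 0.1864, 0.1699, 0.1812, 0.1591, 0.1616.
2010–14: 0.1418×2.2 + 0.1864×4.2 + 0.1699×10.6 + 0.1812×27.7 + 0.1591×27.5 + 0.1616×85.0 = 26.0311 per 10,000.
2015–19: 0.1418×2.7 + 0.1864×4.3 + 0.1699×8.3 + 0.1812×20.3 + 0.1591×32.0 + 0.1616×64.8 = 21.8392 per 10,000.
Difference = 26.0311 − 21.8392 = 4.1918.

4.2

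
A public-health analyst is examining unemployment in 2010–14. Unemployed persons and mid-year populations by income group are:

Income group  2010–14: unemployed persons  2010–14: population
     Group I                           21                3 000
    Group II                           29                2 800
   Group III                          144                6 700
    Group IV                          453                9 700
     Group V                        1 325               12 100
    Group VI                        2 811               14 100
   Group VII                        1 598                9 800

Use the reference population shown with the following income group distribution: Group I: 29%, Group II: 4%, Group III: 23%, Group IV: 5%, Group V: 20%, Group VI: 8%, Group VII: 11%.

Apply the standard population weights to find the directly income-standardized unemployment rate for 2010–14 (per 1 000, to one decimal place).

65.5

Income-specific rates per 1 000 for 2010–14: 7.000, 10.357, 21.493, 46.701, 109.504, 199.362, 163.061.
Standard weights: 0.29, 0.04, 0.23, 0.05, 0.20, 0.08, 0.11.
Standardized rate: 0.2900×7.000 + 0.0400×10.357 + 0.2300×21.493 + 0.0500×46.701 + 0.2000×109.504 + 0.0800×199.362 + 0.1100×163.061 = 65.5091 per 1 000.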